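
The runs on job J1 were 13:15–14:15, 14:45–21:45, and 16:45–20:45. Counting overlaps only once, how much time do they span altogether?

Merged: 13:15–14:15, 14:45–21:45.
Lengths: 1 h + 7 h = 8 h.

8 h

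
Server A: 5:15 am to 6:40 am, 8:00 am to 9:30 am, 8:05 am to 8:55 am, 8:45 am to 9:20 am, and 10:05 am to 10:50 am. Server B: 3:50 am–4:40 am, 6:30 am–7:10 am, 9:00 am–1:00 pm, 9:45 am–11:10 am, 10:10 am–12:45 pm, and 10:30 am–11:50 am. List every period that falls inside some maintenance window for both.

6:30 am–6:40 am, 9:00 am–9:30 am, 10:05 am–10:50 am

A, merged: 5:15 am–6:40 am, 8:00 am–9:30 am, 10:05 am–10:50 am.
B, merged: 3:50 am–4:40 am, 6:30 am–7:10 am, 9:00 am–1:00 pm.
5:15 am–6:40 am meets the second set on 6:30 am–6:40 am.
8:00 am–9:30 am meets the second set on 9:00 am–9:30 am.
10:05 am–10:50 am meets the second set on 10:05 am–10:50 am.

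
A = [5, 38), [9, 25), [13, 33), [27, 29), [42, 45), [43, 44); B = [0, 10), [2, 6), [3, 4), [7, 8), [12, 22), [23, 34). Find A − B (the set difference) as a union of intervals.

A, merged: [5, 38), [42, 45).
B, merged: [0, 10), [12, 22), [23, 34).
[5, 38) minus B → [10, 12), [22, 23), [34, 38).
[42, 45): no B overlap → unchanged.

[10, 12) ∪ [22, 23) ∪ [34, 38) ∪ [42, 45)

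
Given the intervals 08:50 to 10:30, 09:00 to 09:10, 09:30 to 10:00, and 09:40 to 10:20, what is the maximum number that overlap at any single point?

3

Walk the sorted start/end points keeping a running depth.
The depth first hits 3 at 09:40.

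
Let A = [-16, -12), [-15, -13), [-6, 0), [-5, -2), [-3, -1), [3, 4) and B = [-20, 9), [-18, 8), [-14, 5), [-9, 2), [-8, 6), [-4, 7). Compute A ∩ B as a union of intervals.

[-16, -12) ∪ [-6, 0) ∪ [3, 4)

A, merged: [-16, -12), [-6, 0), [3, 4).
B, merged: [-20, 9).
[-16, -12) overlaps B on [-16, -12).
[-6, 0) overlaps B on [-6, 0).
[3, 4) overlaps B on [3, 4).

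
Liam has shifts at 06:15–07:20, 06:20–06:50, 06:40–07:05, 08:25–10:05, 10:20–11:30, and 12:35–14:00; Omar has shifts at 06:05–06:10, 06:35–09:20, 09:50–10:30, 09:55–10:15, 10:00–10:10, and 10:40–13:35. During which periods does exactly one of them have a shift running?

A, merged: 06:15–07:20, 08:25–10:05, 10:20–11:30, 12:35–14:00.
B, merged: 06:05–06:10, 06:35–09:20, 09:50–10:30, 10:40–13:35.
A but not B: 06:15–06:35, 09:20–09:50, 10:30–10:40, 13:35–14:00.
B but not A: 06:05–06:10, 07:20–08:25, 10:05–10:20, 11:30–12:35.
Combining gives A △ B.

06:05–06:10, 06:15–06:35, 07:20–08:25, 09:20–09:50, 10:05–10:20, 10:30–10:40, 11:30–12:35, 13:35–14:00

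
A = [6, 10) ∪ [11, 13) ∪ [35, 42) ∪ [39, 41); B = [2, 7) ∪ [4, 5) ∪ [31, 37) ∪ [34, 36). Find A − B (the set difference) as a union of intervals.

Merge the first list: [6, 10), [11, 13), [35, 42).
Merge the second list: [2, 7), [31, 37).
[6, 10) minus B → [7, 10).
[11, 13): no B overlap → unchanged.
[35, 42) minus B → [37, 42).

[7, 10) ∪ [11, 13) ∪ [37, 42)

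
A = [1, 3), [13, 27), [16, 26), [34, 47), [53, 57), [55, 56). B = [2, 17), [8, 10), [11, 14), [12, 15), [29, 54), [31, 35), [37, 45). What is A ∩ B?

[2, 3) ∪ [13, 17) ∪ [34, 47) ∪ [53, 54)

A, merged: [1, 3), [13, 27), [34, 47), [53, 57).
B, merged: [2, 17), [29, 54).
[1, 3) ∩ B → [2, 3).
[13, 27) ∩ B → [13, 17).
[34, 47) ∩ B → [34, 47).
[53, 57) ∩ B → [53, 54).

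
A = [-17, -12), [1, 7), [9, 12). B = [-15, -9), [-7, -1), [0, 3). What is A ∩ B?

[-15, -12) ∪ [1, 3)

[-17, -12) meets the second set on [-15, -12).
[1, 7) meets the second set on [1, 3).
[9, 12): no overlap with the second set.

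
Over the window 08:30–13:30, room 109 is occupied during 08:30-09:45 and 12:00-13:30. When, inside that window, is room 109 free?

09:45–12:00

After merging, the occupied span is 08:30–09:45, 12:00–13:30.
Complement within 08:30–13:30: 09:45–12:00.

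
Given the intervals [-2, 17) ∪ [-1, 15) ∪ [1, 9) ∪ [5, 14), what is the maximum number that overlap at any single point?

At 5, 4 of the intervals are simultaneously active.
No point has more.

4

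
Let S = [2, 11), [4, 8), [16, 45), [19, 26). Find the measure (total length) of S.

38

Merged: [2, 11), [16, 45).
Lengths: 9 + 29 = 38.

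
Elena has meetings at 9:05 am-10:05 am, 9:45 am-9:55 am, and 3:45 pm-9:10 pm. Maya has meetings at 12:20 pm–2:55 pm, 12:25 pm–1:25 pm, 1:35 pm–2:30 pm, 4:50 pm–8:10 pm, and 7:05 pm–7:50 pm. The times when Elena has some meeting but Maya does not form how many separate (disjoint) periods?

First set merges to 9:05 am-10:05 am, 3:45 pm-9:10 pm.
Second set merges to 12:20 pm-2:55 pm, 4:50 pm-8:10 pm.
A \ B = 9:05 am-10:05 am, 3:45 pm-4:50 pm, 8:10 pm-9:10 pm.
That is 3 disjoint pieces.

3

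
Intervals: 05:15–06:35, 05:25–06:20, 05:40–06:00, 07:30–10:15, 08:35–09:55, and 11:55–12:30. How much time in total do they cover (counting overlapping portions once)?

4 h 40 min

Merged: 05:15–06:35, 07:30–10:15, 11:55–12:30.
Lengths: 1 h 20 min + 2 h 45 min + 35 min = 4 h 40 min.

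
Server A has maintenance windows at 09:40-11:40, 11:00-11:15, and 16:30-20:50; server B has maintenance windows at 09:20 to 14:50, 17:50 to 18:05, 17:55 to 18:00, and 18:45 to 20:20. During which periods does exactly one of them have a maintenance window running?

09:20-09:40, 11:40-14:50, 16:30-17:50, 18:05-18:45, 20:20-20:50

First set merges to 09:40-11:40, 16:30-20:50.
Second set merges to 09:20-14:50, 17:50-18:05, 18:45-20:20.
A but not B: 16:30-17:50, 18:05-18:45, 20:20-20:50.
B but not A: 09:20-09:40, 11:40-14:50.
Combining gives A △ B.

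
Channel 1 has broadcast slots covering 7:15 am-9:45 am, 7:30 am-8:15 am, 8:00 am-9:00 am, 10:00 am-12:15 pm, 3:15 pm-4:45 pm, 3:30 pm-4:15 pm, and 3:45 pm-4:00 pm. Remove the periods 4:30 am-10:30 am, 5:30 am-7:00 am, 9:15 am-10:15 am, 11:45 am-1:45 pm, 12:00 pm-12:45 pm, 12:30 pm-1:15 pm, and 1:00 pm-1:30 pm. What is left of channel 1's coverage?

10:30 am–11:45 am, 3:15 pm–4:45 pm

A, merged: 7:15 am–9:45 am, 10:00 am–12:15 pm, 3:15 pm–4:45 pm.
B, merged: 4:30 am–10:30 am, 11:45 am–1:45 pm.
7:15 am–9:45 am: entirely removed.
10:00 am–12:15 pm \ B = 10:30 am–11:45 am.
3:15 pm–4:45 pm: nothing removed.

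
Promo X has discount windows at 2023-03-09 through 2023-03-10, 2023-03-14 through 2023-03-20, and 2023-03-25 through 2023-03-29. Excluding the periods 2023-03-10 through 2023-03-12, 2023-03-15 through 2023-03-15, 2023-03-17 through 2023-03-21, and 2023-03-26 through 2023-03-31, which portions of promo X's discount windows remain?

2023-03-09 through 2023-03-10 minus B → 2023-03-09 through 2023-03-09.
2023-03-14 through 2023-03-20 minus B → 2023-03-14 through 2023-03-14, 2023-03-16 through 2023-03-16.
2023-03-25 through 2023-03-29 minus B → 2023-03-25 through 2023-03-25.

2023-03-09 through 2023-03-09, 2023-03-14 through 2023-03-14, 2023-03-16 through 2023-03-16, 2023-03-25 through 2023-03-25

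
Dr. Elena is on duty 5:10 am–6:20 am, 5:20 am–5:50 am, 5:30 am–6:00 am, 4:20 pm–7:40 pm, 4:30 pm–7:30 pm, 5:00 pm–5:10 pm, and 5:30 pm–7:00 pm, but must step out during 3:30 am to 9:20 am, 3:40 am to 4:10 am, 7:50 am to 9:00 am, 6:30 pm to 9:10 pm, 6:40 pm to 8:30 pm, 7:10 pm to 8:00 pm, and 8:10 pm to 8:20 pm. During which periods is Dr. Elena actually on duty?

Merge the first list: 5:10 am–6:20 am, 4:20 pm–7:40 pm.
Merge the second list: 3:30 am–9:20 am, 6:30 pm–9:10 pm.
5:10 am–6:20 am lies entirely inside B → drops out.
4:20 pm–7:40 pm with B removed leaves 4:20 pm–6:30 pm.

4:20 pm–6:30 pm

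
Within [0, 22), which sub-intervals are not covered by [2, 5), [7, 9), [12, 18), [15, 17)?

The merged coverage is [2, 5), [7, 9), [12, 18).
Complement within [0, 22): [0, 2), [5, 7), [9, 12), [18, 22).

[0, 2) ∪ [5, 7) ∪ [9, 12) ∪ [18, 22)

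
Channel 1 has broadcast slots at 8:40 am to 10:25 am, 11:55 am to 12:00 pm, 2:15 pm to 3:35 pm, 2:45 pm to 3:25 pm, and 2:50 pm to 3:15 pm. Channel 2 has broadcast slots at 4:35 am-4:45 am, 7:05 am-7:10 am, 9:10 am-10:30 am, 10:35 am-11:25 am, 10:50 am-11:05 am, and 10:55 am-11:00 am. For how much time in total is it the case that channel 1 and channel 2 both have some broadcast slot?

Merge the first list: 8:40 am–10:25 am, 11:55 am–12:00 pm, 2:15 pm–3:35 pm.
Merge the second list: 4:35 am–4:45 am, 7:05 am–7:10 am, 9:10 am–10:30 am, 10:35 am–11:25 am.
A ∩ B = 9:10 am–10:25 am.
Total: 1 h 15 min.

1 h 15 min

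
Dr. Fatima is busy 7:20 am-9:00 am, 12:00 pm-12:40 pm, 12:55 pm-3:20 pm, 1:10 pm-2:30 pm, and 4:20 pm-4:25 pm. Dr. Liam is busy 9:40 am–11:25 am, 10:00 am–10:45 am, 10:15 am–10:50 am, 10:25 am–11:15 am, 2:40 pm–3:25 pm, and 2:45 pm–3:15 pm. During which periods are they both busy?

Merge the first list: 7:20 am–9:00 am, 12:00 pm–12:40 pm, 12:55 pm–3:20 pm, 4:20 pm–4:25 pm.
Merge the second list: 9:40 am–11:25 am, 2:40 pm–3:25 pm.
7:20 am–9:00 am meets no B interval.
12:00 pm–12:40 pm meets no B interval.
12:55 pm–3:20 pm ∩ B → 2:40 pm–3:20 pm.
4:20 pm–4:25 pm meets no B interval.

2:40 pm–3:20 pm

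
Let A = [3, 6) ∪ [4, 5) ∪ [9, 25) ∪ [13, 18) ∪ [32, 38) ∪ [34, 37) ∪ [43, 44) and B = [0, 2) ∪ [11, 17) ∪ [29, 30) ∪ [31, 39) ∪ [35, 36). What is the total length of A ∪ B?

31

A, merged: [3, 6), [9, 25), [32, 38), [43, 44).
B, merged: [0, 2), [11, 17), [29, 30), [31, 39).
A ∪ B = [0, 2), [3, 6), [9, 25), [29, 30), [31, 39), [43, 44).
Total: 2 + 3 + 16 + 1 + 8 + 1 = 31.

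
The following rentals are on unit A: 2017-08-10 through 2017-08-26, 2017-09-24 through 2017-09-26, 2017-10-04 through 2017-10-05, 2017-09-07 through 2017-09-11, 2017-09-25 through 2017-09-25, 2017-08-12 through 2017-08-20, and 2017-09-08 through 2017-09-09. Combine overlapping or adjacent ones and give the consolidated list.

2017-08-10 through 2017-08-26, 2017-09-07 through 2017-09-11, 2017-09-24 through 2017-09-26, 2017-10-04 through 2017-10-05

Sort by start: 2017-08-10 through 2017-08-26, 2017-08-12 through 2017-08-20, 2017-09-07 through 2017-09-11, 2017-09-08 through 2017-09-09, 2017-09-24 through 2017-09-26, 2017-09-25 through 2017-09-25, 2017-10-04 through 2017-10-05.
2017-08-12 through 2017-08-20 overlaps/touches 2017-08-10 through 2017-08-26 → extend to 2017-08-10 through 2017-08-26.
2017-09-07 through 2017-09-11 is disjoint → start new block.
2017-09-08 through 2017-09-09 overlaps/touches 2017-09-07 through 2017-09-11 → extend to 2017-09-07 through 2017-09-11.
2017-09-24 through 2017-09-26 is disjoint → start new block.
2017-09-25 through 2017-09-25 overlaps/touches 2017-09-24 through 2017-09-26 → extend to 2017-09-24 through 2017-09-26.
2017-10-04 through 2017-10-05 is disjoint → start new block.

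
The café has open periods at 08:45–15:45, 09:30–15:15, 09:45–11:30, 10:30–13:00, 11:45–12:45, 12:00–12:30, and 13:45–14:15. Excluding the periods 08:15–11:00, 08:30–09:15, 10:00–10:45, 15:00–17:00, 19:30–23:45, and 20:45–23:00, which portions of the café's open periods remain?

11:00–15:00

First set merges to 08:45–15:45.
Second set merges to 08:15–11:00, 15:00–17:00, 19:30–23:45.
08:45–15:45 with B removed leaves 11:00–15:00.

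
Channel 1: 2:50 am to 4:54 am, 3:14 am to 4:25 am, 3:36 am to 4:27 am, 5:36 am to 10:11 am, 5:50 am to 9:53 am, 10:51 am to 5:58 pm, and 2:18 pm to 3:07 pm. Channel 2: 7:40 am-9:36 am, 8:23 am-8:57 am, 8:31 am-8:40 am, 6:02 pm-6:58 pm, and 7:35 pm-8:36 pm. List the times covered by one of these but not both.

2:50 am–4:54 am, 5:36 am–7:40 am, 9:36 am–10:11 am, 10:51 am–5:58 pm, 6:02 pm–6:58 pm, 7:35 pm–8:36 pm

A, merged: 2:50 am–4:54 am, 5:36 am–10:11 am, 10:51 am–5:58 pm.
B, merged: 7:40 am–9:36 am, 6:02 pm–6:58 pm, 7:35 pm–8:36 pm.
A but not B: 2:50 am–4:54 am, 5:36 am–7:40 am, 9:36 am–10:11 am, 10:51 am–5:58 pm.
B but not A: 6:02 pm–6:58 pm, 7:35 pm–8:36 pm.
Combining gives A △ B.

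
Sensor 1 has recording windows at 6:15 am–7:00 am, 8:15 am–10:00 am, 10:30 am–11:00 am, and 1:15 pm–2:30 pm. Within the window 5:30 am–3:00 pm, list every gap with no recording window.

5:30 am-6:15 am, 7:00 am-8:15 am, 10:00 am-10:30 am, 11:00 am-1:15 pm, 2:30 pm-3:00 pm

Covered (merged): 6:15 am-7:00 am, 8:15 am-10:00 am, 10:30 am-11:00 am, 1:15 pm-2:30 pm.
Uncovered inside 5:30 am-3:00 pm: 5:30 am-6:15 am, 7:00 am-8:15 am, 10:00 am-10:30 am, 11:00 am-1:15 pm, 2:30 pm-3:00 pm.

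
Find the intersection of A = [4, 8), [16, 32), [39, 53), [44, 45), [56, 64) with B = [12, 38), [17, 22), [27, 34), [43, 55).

Merge the first list: [4, 8), [16, 32), [39, 53), [56, 64).
Merge the second list: [12, 38), [43, 55).
[4, 8): no overlap with the second set.
[16, 32) meets the second set on [16, 32).
[39, 53) meets the second set on [43, 53).
[56, 64): no overlap with the second set.

[16, 32) ∪ [43, 53)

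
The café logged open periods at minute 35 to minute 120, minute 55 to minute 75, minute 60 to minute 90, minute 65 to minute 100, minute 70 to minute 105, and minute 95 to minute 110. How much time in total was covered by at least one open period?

Merged: minute 35 to minute 120.
Length: 85 minutes.

85 minutes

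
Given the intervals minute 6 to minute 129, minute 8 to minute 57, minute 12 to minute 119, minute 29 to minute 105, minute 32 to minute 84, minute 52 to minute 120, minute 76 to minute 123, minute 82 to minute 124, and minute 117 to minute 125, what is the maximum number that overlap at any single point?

Walk the sorted start/end points keeping a running depth.
The depth first hits 7 at minute 82.

7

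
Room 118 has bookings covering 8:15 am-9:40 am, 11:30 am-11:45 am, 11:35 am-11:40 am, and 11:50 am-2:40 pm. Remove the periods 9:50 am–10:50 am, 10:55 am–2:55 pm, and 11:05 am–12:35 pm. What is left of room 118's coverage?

A, merged: 8:15 am-9:40 am, 11:30 am-11:45 am, 11:50 am-2:40 pm.
B, merged: 9:50 am-10:50 am, 10:55 am-2:55 pm.
8:15 am-9:40 am: nothing removed.
11:30 am-11:45 am: entirely removed.
11:50 am-2:40 pm: entirely removed.

8:15 am-9:40 am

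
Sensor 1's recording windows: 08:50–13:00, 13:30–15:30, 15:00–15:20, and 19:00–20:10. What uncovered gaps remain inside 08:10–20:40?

08:10–08:50, 13:00–13:30, 15:30–19:00, 20:10–20:40

The merged coverage is 08:50–13:00, 13:30–15:30, 19:00–20:10.
Gaps within 08:10–20:40: 08:10–08:50, 13:00–13:30, 15:30–19:00, 20:10–20:40.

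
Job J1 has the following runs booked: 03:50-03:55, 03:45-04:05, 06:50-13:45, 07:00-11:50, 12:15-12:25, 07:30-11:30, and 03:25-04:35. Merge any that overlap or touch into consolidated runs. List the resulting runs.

Sort by start: 03:25–04:35, 03:45–04:05, 03:50–03:55, 06:50–13:45, 07:00–11:50, 07:30–11:30, 12:15–12:25.
03:45–04:05 overlaps/touches 03:25–04:35 → extend to 03:25–04:35.
03:50–03:55 overlaps/touches 03:25–04:35 → extend to 03:25–04:35.
06:50–13:45 is disjoint → start new block.
07:00–11:50 overlaps/touches 06:50–13:45 → extend to 06:50–13:45.
07:30–11:30 overlaps/touches 06:50–13:45 → extend to 06:50–13:45.
12:15–12:25 overlaps/touches 06:50–13:45 → extend to 06:50–13:45.

03:25–04:35, 06:50–13:45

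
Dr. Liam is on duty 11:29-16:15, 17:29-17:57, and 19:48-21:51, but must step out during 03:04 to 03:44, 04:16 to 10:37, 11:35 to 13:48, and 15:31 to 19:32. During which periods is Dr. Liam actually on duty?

11:29–16:15 minus B → 11:29–11:35, 13:48–15:31.
17:29–17:57: fully covered by B → removed.
19:48–21:51: no B overlap → unchanged.

11:29–11:35, 13:48–15:31, 19:48–21:51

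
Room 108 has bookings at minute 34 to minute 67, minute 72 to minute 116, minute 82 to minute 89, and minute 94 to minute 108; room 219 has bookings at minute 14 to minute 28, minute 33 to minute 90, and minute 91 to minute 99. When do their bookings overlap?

A, merged: minute 34 to minute 67, minute 72 to minute 116.
minute 34 to minute 67 meets the second set on minute 34 to minute 67.
minute 72 to minute 116 meets the second set on minute 72 to minute 90, minute 91 to minute 99.

minute 34 to minute 67, minute 72 to minute 90, minute 91 to minute 99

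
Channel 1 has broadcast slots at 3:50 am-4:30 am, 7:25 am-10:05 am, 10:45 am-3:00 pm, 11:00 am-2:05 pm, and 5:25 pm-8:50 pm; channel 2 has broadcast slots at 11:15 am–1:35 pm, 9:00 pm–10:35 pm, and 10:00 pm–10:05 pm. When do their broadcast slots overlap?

11:15 am–1:35 pm

Merge the first list: 3:50 am–4:30 am, 7:25 am–10:05 am, 10:45 am–3:00 pm, 5:25 pm–8:50 pm.
Merge the second list: 11:15 am–1:35 pm, 9:00 pm–10:35 pm.
3:50 am–4:30 am: no overlap with the second set.
7:25 am–10:05 am: no overlap with the second set.
10:45 am–3:00 pm meets the second set on 11:15 am–1:35 pm.
5:25 pm–8:50 pm: no overlap with the second set.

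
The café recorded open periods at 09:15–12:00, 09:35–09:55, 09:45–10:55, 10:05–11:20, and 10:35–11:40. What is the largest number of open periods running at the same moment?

At 10:35, 4 of the intervals are simultaneously active.
No point has more.

4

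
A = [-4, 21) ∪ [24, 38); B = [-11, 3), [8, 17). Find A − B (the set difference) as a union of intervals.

[3, 8) ∪ [17, 21) ∪ [24, 38)

[-4, 21) minus B → [3, 8), [17, 21).
[24, 38): no B overlap → unchanged.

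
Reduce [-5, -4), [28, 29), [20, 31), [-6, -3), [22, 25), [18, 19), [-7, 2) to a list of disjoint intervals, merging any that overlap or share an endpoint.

[-7, 2) ∪ [18, 19) ∪ [20, 31)

Sort by start: [-7, 2), [-6, -3), [-5, -4), [18, 19), [20, 31), [22, 25), [28, 29).
[-6, -3) overlaps/touches [-7, 2) → extend to [-7, 2).
[-5, -4) overlaps/touches [-7, 2) → extend to [-7, 2).
[18, 19) is disjoint → start new block.
[20, 31) is disjoint → start new block.
[22, 25) overlaps/touches [20, 31) → extend to [20, 31).
[28, 29) overlaps/touches [20, 31) → extend to [20, 31).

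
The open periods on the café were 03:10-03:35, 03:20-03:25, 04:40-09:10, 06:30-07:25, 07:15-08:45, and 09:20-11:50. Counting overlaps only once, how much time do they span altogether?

Merged: 03:10–03:35, 04:40–09:10, 09:20–11:50.
Lengths: 25 min + 4 h 30 min + 2 h 30 min = 7 h 25 min.

7 h 25 min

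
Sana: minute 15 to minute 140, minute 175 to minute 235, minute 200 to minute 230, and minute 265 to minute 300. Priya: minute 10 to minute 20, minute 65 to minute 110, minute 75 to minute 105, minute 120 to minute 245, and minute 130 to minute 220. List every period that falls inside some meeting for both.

First set merges to minute 15 to minute 140, minute 175 to minute 235, minute 265 to minute 300.
Second set merges to minute 10 to minute 20, minute 65 to minute 110, minute 120 to minute 245.
minute 15 to minute 140 overlaps B on minute 15 to minute 20, minute 65 to minute 110, minute 120 to minute 140.
minute 175 to minute 235 overlaps B on minute 175 to minute 235.
minute 265 to minute 300 falls entirely outside B.

minute 15 to minute 20, minute 65 to minute 110, minute 120 to minute 140, minute 175 to minute 235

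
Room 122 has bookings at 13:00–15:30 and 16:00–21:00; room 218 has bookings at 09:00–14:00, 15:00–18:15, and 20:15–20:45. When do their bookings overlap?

13:00-15:30 ∩ B → 13:00-14:00, 15:00-15:30.
16:00-21:00 ∩ B → 16:00-18:15, 20:15-20:45.

13:00-14:00, 15:00-15:30, 16:00-18:15, 20:15-20:45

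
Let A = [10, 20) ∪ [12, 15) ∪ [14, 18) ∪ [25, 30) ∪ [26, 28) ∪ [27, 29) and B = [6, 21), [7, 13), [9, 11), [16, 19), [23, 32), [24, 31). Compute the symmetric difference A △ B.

[6, 10) ∪ [20, 21) ∪ [23, 25) ∪ [30, 32)

Merge the first list: [10, 20), [25, 30).
Merge the second list: [6, 21), [23, 32).
A but not B: none.
B but not A: [6, 10), [20, 21), [23, 25), [30, 32).
Combining gives A △ B.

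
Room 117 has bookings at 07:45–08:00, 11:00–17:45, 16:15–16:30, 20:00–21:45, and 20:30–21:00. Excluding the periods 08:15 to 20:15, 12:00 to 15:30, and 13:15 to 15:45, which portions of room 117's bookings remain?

Merge the first list: 07:45–08:00, 11:00–17:45, 20:00–21:45.
Merge the second list: 08:15–20:15.
07:45–08:00: nothing removed.
11:00–17:45: entirely removed.
20:00–21:45 \ B = 20:15–21:45.

07:45–08:00, 20:15–21:45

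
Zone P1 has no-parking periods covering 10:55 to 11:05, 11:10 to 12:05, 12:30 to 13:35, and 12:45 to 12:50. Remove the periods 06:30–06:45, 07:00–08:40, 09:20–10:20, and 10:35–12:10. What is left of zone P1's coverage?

12:30-13:35

First set merges to 10:55-11:05, 11:10-12:05, 12:30-13:35.
10:55-11:05: entirely removed.
11:10-12:05: entirely removed.
12:30-13:35: nothing removed.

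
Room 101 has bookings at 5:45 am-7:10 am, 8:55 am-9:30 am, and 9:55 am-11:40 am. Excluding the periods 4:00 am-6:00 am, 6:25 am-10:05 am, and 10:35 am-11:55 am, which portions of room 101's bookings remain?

5:45 am–7:10 am \ B = 6:00 am–6:25 am.
8:55 am–9:30 am: entirely removed.
9:55 am–11:40 am \ B = 10:05 am–10:35 am.

6:00 am–6:25 am, 10:05 am–10:35 am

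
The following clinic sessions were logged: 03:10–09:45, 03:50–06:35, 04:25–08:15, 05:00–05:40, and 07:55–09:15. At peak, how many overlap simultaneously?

At 05:00, 4 of the intervals are simultaneously active.
No point has more.

4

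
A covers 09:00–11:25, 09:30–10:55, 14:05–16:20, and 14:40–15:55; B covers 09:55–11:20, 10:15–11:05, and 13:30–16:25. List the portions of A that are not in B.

Merge the first list: 09:00-11:25, 14:05-16:20.
Merge the second list: 09:55-11:20, 13:30-16:25.
09:00-11:25 minus B → 09:00-09:55, 11:20-11:25.
14:05-16:20: fully covered by B → removed.

09:00-09:55, 11:20-11:25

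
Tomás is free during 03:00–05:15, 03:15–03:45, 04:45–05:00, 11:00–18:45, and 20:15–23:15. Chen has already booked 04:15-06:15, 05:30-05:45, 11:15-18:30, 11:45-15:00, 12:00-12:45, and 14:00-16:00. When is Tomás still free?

First set merges to 03:00–05:15, 11:00–18:45, 20:15–23:15.
Second set merges to 04:15–06:15, 11:15–18:30.
03:00–05:15 with B removed leaves 03:00–04:15.
11:00–18:45 with B removed leaves 11:00–11:15, 18:30–18:45.
20:15–23:15 is untouched.

03:00–04:15, 11:00–11:15, 18:30–18:45, 20:15–23:15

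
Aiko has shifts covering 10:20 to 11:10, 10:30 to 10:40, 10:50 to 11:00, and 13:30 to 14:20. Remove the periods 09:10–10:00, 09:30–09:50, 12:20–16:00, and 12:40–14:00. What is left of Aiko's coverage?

First set merges to 10:20–11:10, 13:30–14:20.
Second set merges to 09:10–10:00, 12:20–16:00.
10:20–11:10: no B overlap → unchanged.
13:30–14:20: fully covered by B → removed.

10:20–11:10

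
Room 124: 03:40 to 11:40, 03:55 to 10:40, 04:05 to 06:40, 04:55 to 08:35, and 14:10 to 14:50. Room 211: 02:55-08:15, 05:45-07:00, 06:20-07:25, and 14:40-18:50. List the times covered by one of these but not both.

02:55–03:40, 08:15–11:40, 14:10–14:40, 14:50–18:50

First set merges to 03:40–11:40, 14:10–14:50.
Second set merges to 02:55–08:15, 14:40–18:50.
A \ B = 08:15–11:40, 14:10–14:40.
B \ A = 02:55–03:40, 14:50–18:50.
Union of the two gives the symmetric difference.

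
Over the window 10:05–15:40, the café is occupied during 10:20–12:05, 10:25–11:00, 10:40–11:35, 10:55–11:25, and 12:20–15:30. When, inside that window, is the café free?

10:05-10:20, 12:05-12:20, 15:30-15:40

Covered (merged): 10:20-12:05, 12:20-15:30.
Complement within 10:05-15:40: 10:05-10:20, 12:05-12:20, 15:30-15:40.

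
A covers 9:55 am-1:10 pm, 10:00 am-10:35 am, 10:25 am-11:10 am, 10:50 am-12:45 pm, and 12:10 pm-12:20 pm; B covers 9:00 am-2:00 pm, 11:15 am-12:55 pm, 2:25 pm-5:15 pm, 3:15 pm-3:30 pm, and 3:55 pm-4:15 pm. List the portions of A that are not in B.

Merge the first list: 9:55 am-1:10 pm.
Merge the second list: 9:00 am-2:00 pm, 2:25 pm-5:15 pm.
9:55 am-1:10 pm: fully covered by B → removed.

none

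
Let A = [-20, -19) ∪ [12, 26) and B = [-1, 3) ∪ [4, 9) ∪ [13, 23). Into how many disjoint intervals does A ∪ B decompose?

4

A ∪ B = [-20, -19), [-1, 3), [4, 9), [12, 26).
That is 4 disjoint pieces.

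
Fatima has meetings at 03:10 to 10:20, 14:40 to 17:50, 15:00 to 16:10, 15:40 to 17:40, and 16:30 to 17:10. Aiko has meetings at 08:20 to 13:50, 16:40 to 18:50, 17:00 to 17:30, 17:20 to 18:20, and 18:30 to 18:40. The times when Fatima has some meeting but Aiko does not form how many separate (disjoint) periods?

2

A, merged: 03:10–10:20, 14:40–17:50.
B, merged: 08:20–13:50, 16:40–18:50.
A \ B = 03:10–08:20, 14:40–16:40.
That is 2 disjoint pieces.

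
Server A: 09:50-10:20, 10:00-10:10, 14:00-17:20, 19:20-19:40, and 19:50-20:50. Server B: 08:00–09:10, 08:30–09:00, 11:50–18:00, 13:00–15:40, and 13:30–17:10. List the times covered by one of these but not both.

First set merges to 09:50–10:20, 14:00–17:20, 19:20–19:40, 19:50–20:50.
Second set merges to 08:00–09:10, 11:50–18:00.
Only in the first: 09:50–10:20, 19:20–19:40, 19:50–20:50.
Only in the second: 08:00–09:10, 11:50–14:00, 17:20–18:00.
Together these are the periods covered by exactly one.

08:00–09:10, 09:50–10:20, 11:50–14:00, 17:20–18:00, 19:20–19:40, 19:50–20:50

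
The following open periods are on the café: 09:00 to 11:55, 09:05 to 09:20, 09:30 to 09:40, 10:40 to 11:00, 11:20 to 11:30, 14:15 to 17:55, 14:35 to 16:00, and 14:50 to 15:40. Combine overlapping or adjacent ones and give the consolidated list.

09:05–09:20 overlaps/touches 09:00–11:55 → extend to 09:00–11:55.
09:30–09:40 overlaps/touches 09:00–11:55 → extend to 09:00–11:55.
10:40–11:00 overlaps/touches 09:00–11:55 → extend to 09:00–11:55.
11:20–11:30 overlaps/touches 09:00–11:55 → extend to 09:00–11:55.
14:15–17:55 is disjoint → start new block.
14:35–16:00 overlaps/touches 14:15–17:55 → extend to 14:15–17:55.
14:50–15:40 overlaps/touches 14:15–17:55 → extend to 14:15–17:55.

09:00–11:55, 14:15–17:55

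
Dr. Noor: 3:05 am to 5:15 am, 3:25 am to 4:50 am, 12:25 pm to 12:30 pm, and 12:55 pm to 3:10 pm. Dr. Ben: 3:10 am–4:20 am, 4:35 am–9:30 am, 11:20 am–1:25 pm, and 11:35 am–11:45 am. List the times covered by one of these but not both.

3:05 am-3:10 am, 4:20 am-4:35 am, 5:15 am-9:30 am, 11:20 am-12:25 pm, 12:30 pm-12:55 pm, 1:25 pm-3:10 pm

A, merged: 3:05 am-5:15 am, 12:25 pm-12:30 pm, 12:55 pm-3:10 pm.
B, merged: 3:10 am-4:20 am, 4:35 am-9:30 am, 11:20 am-1:25 pm.
A \ B = 3:05 am-3:10 am, 4:20 am-4:35 am, 1:25 pm-3:10 pm.
B \ A = 5:15 am-9:30 am, 11:20 am-12:25 pm, 12:30 pm-12:55 pm.
Union of the two gives the symmetric difference.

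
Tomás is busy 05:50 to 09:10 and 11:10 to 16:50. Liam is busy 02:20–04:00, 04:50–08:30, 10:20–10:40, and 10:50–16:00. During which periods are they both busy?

05:50–08:30, 11:10–16:00

05:50–09:10 meets the second set on 05:50–08:30.
11:10–16:50 meets the second set on 11:10–16:00.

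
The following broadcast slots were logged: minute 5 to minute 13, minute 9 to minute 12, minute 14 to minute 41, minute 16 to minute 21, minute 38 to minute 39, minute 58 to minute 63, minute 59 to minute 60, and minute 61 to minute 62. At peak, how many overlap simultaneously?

2

Walk the sorted start/end points keeping a running depth.
The depth first hits 2 at minute 9.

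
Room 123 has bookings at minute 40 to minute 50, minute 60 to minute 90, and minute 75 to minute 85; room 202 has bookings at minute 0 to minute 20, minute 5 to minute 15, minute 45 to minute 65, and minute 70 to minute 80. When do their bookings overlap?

minute 45 to minute 50, minute 60 to minute 65, minute 70 to minute 80

Merge the first list: minute 40 to minute 50, minute 60 to minute 90.
Merge the second list: minute 0 to minute 20, minute 45 to minute 65, minute 70 to minute 80.
minute 40 to minute 50 ∩ B → minute 45 to minute 50.
minute 60 to minute 90 ∩ B → minute 60 to minute 65, minute 70 to minute 80.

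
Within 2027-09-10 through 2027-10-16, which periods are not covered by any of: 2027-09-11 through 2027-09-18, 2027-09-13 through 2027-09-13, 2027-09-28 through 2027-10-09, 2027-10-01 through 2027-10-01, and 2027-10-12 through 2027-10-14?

The merged coverage is 2027-09-11 through 2027-09-18, 2027-09-28 through 2027-10-09, 2027-10-12 through 2027-10-14.
Uncovered inside 2027-09-10 through 2027-10-16: 2027-09-10 through 2027-09-10, 2027-09-19 through 2027-09-27, 2027-10-10 through 2027-10-11, 2027-10-15 through 2027-10-16.

2027-09-10 through 2027-09-10, 2027-09-19 through 2027-09-27, 2027-10-10 through 2027-10-11, 2027-10-15 through 2027-10-16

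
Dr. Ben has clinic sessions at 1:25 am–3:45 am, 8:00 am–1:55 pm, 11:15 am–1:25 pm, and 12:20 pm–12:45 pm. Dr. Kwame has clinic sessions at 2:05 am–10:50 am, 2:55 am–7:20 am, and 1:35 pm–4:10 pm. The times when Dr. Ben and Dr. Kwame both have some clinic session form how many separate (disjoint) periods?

3

A, merged: 1:25 am–3:45 am, 8:00 am–1:55 pm.
B, merged: 2:05 am–10:50 am, 1:35 pm–4:10 pm.
A ∩ B = 2:05 am–3:45 am, 8:00 am–10:50 am, 1:35 pm–1:55 pm.
That is 3 disjoint pieces.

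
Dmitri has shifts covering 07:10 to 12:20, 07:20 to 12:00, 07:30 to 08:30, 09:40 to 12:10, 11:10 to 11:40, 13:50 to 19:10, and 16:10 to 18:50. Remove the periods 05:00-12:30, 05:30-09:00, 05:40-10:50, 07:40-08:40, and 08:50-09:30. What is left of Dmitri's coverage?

A, merged: 07:10–12:20, 13:50–19:10.
B, merged: 05:00–12:30.
07:10–12:20: entirely removed.
13:50–19:10: nothing removed.

13:50–19:10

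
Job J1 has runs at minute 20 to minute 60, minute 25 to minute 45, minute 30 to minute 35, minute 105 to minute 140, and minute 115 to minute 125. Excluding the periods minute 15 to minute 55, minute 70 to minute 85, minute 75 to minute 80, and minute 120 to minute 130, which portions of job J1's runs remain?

Merge the first list: minute 20 to minute 60, minute 105 to minute 140.
Merge the second list: minute 15 to minute 55, minute 70 to minute 85, minute 120 to minute 130.
minute 20 to minute 60 minus B → minute 55 to minute 60.
minute 105 to minute 140 minus B → minute 105 to minute 120, minute 130 to minute 140.

minute 55 to minute 60, minute 105 to minute 120, minute 130 to minute 140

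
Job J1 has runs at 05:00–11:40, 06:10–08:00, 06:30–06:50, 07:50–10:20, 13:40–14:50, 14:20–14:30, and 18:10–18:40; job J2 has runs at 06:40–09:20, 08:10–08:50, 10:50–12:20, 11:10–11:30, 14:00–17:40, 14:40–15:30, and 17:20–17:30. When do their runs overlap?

Merge the first list: 05:00–11:40, 13:40–14:50, 18:10–18:40.
Merge the second list: 06:40–09:20, 10:50–12:20, 14:00–17:40.
05:00–11:40 overlaps B on 06:40–09:20, 10:50–11:40.
13:40–14:50 overlaps B on 14:00–14:50.
18:10–18:40 falls entirely outside B.

06:40–09:20, 10:50–11:40, 14:00–14:50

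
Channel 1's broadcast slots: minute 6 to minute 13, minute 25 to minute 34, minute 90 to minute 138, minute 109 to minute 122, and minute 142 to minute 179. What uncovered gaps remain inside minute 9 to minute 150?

minute 13 to minute 25, minute 34 to minute 90, minute 138 to minute 142

The merged coverage is minute 6 to minute 13, minute 25 to minute 34, minute 90 to minute 138, minute 142 to minute 179.
Uncovered inside minute 9 to minute 150: minute 13 to minute 25, minute 34 to minute 90, minute 138 to minute 142.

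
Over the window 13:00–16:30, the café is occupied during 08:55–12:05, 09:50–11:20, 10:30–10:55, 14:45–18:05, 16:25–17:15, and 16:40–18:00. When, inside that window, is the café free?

13:00–14:45

The merged coverage is 08:55–12:05, 14:45–18:05.
Complement within 13:00–16:30: 13:00–14:45.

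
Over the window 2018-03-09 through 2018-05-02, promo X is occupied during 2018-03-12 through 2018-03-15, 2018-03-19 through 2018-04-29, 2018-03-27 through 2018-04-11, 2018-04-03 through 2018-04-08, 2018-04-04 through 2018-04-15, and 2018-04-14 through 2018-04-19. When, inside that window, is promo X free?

After merging, the occupied span is 2018-03-12 through 2018-03-15, 2018-03-19 through 2018-04-29.
Gaps within 2018-03-09 through 2018-05-02: 2018-03-09 through 2018-03-11, 2018-03-16 through 2018-03-18, 2018-04-30 through 2018-05-02.

2018-03-09 through 2018-03-11, 2018-03-16 through 2018-03-18, 2018-04-30 through 2018-05-02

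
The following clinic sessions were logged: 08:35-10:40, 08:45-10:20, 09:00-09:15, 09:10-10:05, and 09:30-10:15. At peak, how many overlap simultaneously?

4

Sweep endpoints in order; track running count of active intervals.
Peak of 4 reached at 09:10.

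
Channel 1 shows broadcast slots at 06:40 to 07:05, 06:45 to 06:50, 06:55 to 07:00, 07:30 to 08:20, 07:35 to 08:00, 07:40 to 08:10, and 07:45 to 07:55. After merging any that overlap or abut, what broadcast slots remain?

06:45-06:50 overlaps/touches 06:40-07:05 → extend to 06:40-07:05.
06:55-07:00 overlaps/touches 06:40-07:05 → extend to 06:40-07:05.
07:30-08:20 is disjoint → start new block.
07:35-08:00 overlaps/touches 07:30-08:20 → extend to 07:30-08:20.
07:40-08:10 overlaps/touches 07:30-08:20 → extend to 07:30-08:20.
07:45-07:55 overlaps/touches 07:30-08:20 → extend to 07:30-08:20.

06:40-07:05, 07:30-08:20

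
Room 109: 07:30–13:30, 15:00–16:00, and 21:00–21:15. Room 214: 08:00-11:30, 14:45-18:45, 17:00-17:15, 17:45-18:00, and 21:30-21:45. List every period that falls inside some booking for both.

08:00–11:30, 15:00–16:00

Second set merges to 08:00–11:30, 14:45–18:45, 21:30–21:45.
07:30–13:30 meets the second set on 08:00–11:30.
15:00–16:00 meets the second set on 15:00–16:00.
21:00–21:15: no overlap with the second set.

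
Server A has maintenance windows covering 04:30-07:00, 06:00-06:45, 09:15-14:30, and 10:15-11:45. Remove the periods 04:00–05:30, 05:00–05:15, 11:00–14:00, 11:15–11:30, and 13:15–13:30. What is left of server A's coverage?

05:30-07:00, 09:15-11:00, 14:00-14:30

A, merged: 04:30-07:00, 09:15-14:30.
B, merged: 04:00-05:30, 11:00-14:00.
04:30-07:00 minus B → 05:30-07:00.
09:15-14:30 minus B → 09:15-11:00, 14:00-14:30.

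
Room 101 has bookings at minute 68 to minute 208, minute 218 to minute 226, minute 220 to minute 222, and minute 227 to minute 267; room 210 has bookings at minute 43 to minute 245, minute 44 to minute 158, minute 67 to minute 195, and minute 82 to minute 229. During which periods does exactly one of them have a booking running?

A, merged: minute 68 to minute 208, minute 218 to minute 226, minute 227 to minute 267.
B, merged: minute 43 to minute 245.
A \ B = minute 245 to minute 267.
B \ A = minute 43 to minute 68, minute 208 to minute 218, minute 226 to minute 227.
Union of the two gives the symmetric difference.

minute 43 to minute 68, minute 208 to minute 218, minute 226 to minute 227, minute 245 to minute 267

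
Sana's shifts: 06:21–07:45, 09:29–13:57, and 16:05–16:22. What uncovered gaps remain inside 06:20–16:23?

06:20–06:21, 07:45–09:29, 13:57–16:05, 16:22–16:23

Covered (merged): 06:21–07:45, 09:29–13:57, 16:05–16:22.
Gaps within 06:20–16:23: 06:20–06:21, 07:45–09:29, 13:57–16:05, 16:22–16:23.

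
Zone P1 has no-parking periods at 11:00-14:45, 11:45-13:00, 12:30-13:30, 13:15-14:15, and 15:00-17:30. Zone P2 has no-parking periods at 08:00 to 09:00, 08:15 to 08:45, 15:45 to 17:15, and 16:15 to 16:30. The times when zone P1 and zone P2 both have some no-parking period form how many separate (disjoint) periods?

A, merged: 11:00-14:45, 15:00-17:30.
B, merged: 08:00-09:00, 15:45-17:15.
A ∩ B = 15:45-17:15.
That is 1 disjoint piece.

1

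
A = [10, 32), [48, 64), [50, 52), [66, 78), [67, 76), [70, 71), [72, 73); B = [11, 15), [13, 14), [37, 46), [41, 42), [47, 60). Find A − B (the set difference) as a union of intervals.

[10, 11) ∪ [15, 32) ∪ [60, 64) ∪ [66, 78)

Merge the first list: [10, 32), [48, 64), [66, 78).
Merge the second list: [11, 15), [37, 46), [47, 60).
[10, 32) minus B → [10, 11), [15, 32).
[48, 64) minus B → [60, 64).
[66, 78): no B overlap → unchanged.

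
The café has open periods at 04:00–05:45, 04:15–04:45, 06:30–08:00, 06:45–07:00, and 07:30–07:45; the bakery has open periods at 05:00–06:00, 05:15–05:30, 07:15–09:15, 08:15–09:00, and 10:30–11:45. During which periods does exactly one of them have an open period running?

First set merges to 04:00–05:45, 06:30–08:00.
Second set merges to 05:00–06:00, 07:15–09:15, 10:30–11:45.
A but not B: 04:00–05:00, 06:30–07:15.
B but not A: 05:45–06:00, 08:00–09:15, 10:30–11:45.
Combining gives A △ B.

04:00–05:00, 05:45–06:00, 06:30–07:15, 08:00–09:15, 10:30–11:45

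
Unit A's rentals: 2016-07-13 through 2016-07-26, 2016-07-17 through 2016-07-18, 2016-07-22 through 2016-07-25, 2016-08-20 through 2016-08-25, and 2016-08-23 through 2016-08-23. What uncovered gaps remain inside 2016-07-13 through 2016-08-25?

2016-07-27 through 2016-08-19

Covered (merged): 2016-07-13 through 2016-07-26, 2016-08-20 through 2016-08-25.
Gaps within 2016-07-13 through 2016-08-25: 2016-07-27 through 2016-08-19.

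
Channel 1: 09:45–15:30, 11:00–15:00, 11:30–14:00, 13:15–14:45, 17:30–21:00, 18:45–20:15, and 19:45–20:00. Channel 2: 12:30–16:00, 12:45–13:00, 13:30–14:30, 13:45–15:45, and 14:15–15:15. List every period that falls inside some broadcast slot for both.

First set merges to 09:45-15:30, 17:30-21:00.
Second set merges to 12:30-16:00.
09:45-15:30 ∩ B → 12:30-15:30.
17:30-21:00 meets no B interval.

12:30-15:30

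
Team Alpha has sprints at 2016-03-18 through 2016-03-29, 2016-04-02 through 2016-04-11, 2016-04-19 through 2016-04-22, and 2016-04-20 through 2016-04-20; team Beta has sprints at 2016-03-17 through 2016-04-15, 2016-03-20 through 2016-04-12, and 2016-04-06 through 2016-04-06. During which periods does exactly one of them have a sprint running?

2016-03-17 through 2016-03-17, 2016-03-30 through 2016-04-01, 2016-04-12 through 2016-04-15, 2016-04-19 through 2016-04-22

A, merged: 2016-03-18 through 2016-03-29, 2016-04-02 through 2016-04-11, 2016-04-19 through 2016-04-22.
B, merged: 2016-03-17 through 2016-04-15.
A but not B: 2016-04-19 through 2016-04-22.
B but not A: 2016-03-17 through 2016-03-17, 2016-03-30 through 2016-04-01, 2016-04-12 through 2016-04-15.
Combining gives A △ B.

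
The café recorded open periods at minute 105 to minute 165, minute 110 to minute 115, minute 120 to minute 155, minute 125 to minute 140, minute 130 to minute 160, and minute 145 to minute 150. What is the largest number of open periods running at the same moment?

4

Sweep endpoints in order; track running count of active intervals.
Peak of 4 reached at minute 130.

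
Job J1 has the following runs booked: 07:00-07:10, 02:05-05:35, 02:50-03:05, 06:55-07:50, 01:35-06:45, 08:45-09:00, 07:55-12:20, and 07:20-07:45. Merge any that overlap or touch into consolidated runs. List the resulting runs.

01:35-06:45, 06:55-07:50, 07:55-12:20

Sort by start: 01:35-06:45, 02:05-05:35, 02:50-03:05, 06:55-07:50, 07:00-07:10, 07:20-07:45, 07:55-12:20, 08:45-09:00.
02:05-05:35 overlaps/touches 01:35-06:45 → extend to 01:35-06:45.
02:50-03:05 overlaps/touches 01:35-06:45 → extend to 01:35-06:45.
06:55-07:50 is disjoint → start new block.
07:00-07:10 overlaps/touches 06:55-07:50 → extend to 06:55-07:50.
07:20-07:45 overlaps/touches 06:55-07:50 → extend to 06:55-07:50.
07:55-12:20 is disjoint → start new block.
08:45-09:00 overlaps/touches 07:55-12:20 → extend to 07:55-12:20.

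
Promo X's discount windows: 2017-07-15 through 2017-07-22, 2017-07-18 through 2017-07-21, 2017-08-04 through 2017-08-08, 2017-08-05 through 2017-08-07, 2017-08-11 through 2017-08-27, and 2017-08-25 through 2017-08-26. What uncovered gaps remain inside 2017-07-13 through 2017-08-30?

After merging, the occupied span is 2017-07-15 through 2017-07-22, 2017-08-04 through 2017-08-08, 2017-08-11 through 2017-08-27.
Uncovered inside 2017-07-13 through 2017-08-30: 2017-07-13 through 2017-07-14, 2017-07-23 through 2017-08-03, 2017-08-09 through 2017-08-10, 2017-08-28 through 2017-08-30.

2017-07-13 through 2017-07-14, 2017-07-23 through 2017-08-03, 2017-08-09 through 2017-08-10, 2017-08-28 through 2017-08-30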